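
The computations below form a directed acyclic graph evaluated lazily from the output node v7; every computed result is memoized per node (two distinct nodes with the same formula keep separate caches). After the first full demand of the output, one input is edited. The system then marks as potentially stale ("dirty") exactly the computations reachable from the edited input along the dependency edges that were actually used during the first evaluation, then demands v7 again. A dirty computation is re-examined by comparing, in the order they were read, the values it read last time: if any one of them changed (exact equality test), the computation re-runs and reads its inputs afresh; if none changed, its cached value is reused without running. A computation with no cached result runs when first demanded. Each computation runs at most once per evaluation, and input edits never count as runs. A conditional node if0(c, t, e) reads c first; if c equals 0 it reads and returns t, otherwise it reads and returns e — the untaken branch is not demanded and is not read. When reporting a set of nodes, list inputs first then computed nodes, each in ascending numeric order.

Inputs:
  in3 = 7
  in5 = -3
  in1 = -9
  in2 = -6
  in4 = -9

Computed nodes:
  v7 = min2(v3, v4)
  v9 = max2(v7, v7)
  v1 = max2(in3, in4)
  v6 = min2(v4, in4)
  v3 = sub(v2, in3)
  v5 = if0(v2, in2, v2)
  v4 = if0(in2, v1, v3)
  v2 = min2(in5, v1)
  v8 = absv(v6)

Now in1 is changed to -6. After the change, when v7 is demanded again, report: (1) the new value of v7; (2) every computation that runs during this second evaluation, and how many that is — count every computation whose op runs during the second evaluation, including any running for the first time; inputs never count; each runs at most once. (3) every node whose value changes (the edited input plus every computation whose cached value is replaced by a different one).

Demanding v7 again yields -10.
0 computations run: none.
The nodes whose values change: in1.
Note the shortcut — nothing in the graph depends on in1 at all, so no recomputation happens.

First demand of the output computes:
  v1 = max2(7, -9) = 7
  v2 = min2(-3, 7) = -3
  v3 = sub(-3, 7) = -10
  v4 = if0(in2=-6 -> else branch v3) = -10
  v7 = min2(-10, -10) = -10

After the edit, cleaning proceeds:
  no node depends on in1 at all; the second demand re-runs nothing.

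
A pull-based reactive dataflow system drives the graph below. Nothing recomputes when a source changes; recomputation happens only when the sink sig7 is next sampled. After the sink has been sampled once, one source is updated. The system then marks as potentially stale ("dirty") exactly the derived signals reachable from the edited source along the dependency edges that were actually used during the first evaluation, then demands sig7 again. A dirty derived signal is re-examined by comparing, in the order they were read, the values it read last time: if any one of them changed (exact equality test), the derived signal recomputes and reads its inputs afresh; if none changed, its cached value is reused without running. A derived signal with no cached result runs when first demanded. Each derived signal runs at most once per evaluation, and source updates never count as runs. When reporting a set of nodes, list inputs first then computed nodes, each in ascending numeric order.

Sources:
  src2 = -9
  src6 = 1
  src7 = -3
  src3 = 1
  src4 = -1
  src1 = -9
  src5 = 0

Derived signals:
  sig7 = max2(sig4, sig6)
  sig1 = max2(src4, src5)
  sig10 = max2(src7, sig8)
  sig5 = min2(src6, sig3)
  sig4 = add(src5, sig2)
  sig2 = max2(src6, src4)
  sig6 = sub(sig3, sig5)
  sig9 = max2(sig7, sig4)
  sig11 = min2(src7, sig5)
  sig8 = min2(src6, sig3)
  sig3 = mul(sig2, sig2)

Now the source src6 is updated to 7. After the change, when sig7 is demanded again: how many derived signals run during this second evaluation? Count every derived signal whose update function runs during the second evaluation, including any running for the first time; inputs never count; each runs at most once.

First evaluation (everything demanded from the output):
  sig2 = max2(1, -1) = 1
  sig3 = mul(1, 1) = 1
  sig4 = add(0, 1) = 1
  sig5 = min2(1, 1) = 1
  sig6 = sub(1, 1) = 0
  sig7 = max2(1, 0) = 1

Propagation after the edit:
  sig2: runs — src6 1->7; result 7.
  sig3: runs — sig2 1->7; sig2 1->7; result 49.
  sig4: runs — sig2 1->7; result 7.
  sig5: runs — src6 1->7; sig3 1->49; result 7.
  sig6: runs — sig3 1->49; sig5 1->7; result 42.
  sig7: runs — sig4 1->7; sig6 0->42; result 42.

Derived signals that run: sig2, sig3, sig4, sig5, sig6, sig7 — 6 in total.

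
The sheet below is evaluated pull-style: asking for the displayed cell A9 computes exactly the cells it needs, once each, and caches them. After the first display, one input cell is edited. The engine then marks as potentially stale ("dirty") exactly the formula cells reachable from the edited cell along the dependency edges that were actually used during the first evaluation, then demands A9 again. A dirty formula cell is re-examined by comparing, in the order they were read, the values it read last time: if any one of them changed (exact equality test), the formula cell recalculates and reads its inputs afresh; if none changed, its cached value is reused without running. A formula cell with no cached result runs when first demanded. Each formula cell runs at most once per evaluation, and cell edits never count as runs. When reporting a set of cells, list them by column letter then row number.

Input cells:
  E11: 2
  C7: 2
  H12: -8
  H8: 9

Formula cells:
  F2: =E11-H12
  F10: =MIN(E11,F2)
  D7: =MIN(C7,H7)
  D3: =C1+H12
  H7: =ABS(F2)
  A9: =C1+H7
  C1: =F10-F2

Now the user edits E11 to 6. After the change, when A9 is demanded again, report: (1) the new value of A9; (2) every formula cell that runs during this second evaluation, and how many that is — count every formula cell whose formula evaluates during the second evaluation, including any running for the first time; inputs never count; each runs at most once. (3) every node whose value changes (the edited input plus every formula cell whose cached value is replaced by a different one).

Demanding A9 again yields 6.
5 formula cells run: A9, C1, F2, F10, H7.
The nodes whose values change: A9, E11, F2, F10, H7.

First demand of the output computes:
  F2 = 2 - -8 = 10
  F10 = MIN(2, 10) = 2
  C1 = 2 - 10 = -8
  H7 = ABS(10) = 10
  A9 = -8 + 10 = 2

After the edit, cleaning proceeds:
  F2: a read changed (E11 2->6) — executes, giving 14.
  F10: a read changed (E11 2->6; F2 10->14) — executes, giving 6.
  C1: a read changed (F10 2->6; F2 10->14) — executes, giving -8 — identical to its old value.
  H7: a read changed (F2 10->14) — executes, giving 14.
  A9: a read changed (H7 10->14) — executes, giving 6.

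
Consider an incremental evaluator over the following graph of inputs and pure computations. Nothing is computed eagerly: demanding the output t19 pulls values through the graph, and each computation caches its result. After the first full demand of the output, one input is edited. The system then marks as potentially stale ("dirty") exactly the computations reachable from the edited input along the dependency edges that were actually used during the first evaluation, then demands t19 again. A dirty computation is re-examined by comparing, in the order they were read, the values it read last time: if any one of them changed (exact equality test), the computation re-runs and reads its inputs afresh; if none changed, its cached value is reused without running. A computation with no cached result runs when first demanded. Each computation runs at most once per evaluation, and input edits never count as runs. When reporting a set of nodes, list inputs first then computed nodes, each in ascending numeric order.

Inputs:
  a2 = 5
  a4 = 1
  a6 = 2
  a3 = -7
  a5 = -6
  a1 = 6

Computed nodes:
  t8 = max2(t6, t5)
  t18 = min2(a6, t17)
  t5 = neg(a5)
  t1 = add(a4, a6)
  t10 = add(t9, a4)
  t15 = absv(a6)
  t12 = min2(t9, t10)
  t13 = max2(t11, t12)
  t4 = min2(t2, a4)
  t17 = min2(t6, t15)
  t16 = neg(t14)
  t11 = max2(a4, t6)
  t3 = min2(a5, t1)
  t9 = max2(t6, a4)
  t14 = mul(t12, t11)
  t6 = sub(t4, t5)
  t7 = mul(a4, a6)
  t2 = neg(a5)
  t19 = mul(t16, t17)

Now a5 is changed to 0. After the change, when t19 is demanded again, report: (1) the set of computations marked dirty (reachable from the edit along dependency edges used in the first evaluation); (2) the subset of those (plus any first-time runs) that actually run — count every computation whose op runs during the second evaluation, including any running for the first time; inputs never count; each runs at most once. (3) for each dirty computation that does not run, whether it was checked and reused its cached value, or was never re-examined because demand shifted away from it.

Initial pass — values computed on the first demand:
  t2 = neg(-6) = 6
  t4 = min2(6, 1) = 1
  t5 = neg(-6) = 6
  t6 = sub(1, 6) = -5
  t9 = max2(-5, 1) = 1
  t10 = add(1, 1) = 2
  t11 = max2(1, -5) = 1
  t12 = min2(1, 2) = 1
  t14 = mul(1, 1) = 1
  t15 = absv(2) = 2
  t16 = neg(1) = -1
  t17 = min2(-5, 2) = -5
  t19 = mul(-1, -5) = 5

Second demand — change propagation:
  t2: re-runs because a5 -6->0; new result 0.
  t4: re-runs because t2 6->0; new result 0.
  t5: re-runs because a5 -6->0; new result 0.
  t6: re-runs because t4 1->0; t5 6->0; new result 0.
  t9: re-runs because t6 -5->0; new result 1 (unchanged).
  t10: re-examined; everything it read last time is the same (t9 unchanged, a4 unchanged) — cache 2 kept, no run.
  t11: re-runs because t6 -5->0; new result 1 (unchanged).
  t12: re-examined; everything it read last time is the same (t9 unchanged, t10 unchanged) — cache 1 kept, no run.
  t14: re-examined; everything it read last time is the same (t12 unchanged, t11 unchanged) — cache 1 kept, no run.
  t16: re-examined; everything it read last time is the same (t14 unchanged) — cache -1 kept, no run.
  t17: re-runs because t6 -5->0; new result 0.
  t19: re-runs because t17 -5->0; new result 0.

The important point: at t10 every value read last time is unchanged, so the dirty flag clears without a run.

Dirty set: t2, t4, t5, t6, t9, t10, t11, t12, t14, t16, t17, t19.
Run set: t2, t4, t5, t6, t9, t11, t17, t19 (8 run).
Re-examined without running (cache reused): t10, t12, t14, t16.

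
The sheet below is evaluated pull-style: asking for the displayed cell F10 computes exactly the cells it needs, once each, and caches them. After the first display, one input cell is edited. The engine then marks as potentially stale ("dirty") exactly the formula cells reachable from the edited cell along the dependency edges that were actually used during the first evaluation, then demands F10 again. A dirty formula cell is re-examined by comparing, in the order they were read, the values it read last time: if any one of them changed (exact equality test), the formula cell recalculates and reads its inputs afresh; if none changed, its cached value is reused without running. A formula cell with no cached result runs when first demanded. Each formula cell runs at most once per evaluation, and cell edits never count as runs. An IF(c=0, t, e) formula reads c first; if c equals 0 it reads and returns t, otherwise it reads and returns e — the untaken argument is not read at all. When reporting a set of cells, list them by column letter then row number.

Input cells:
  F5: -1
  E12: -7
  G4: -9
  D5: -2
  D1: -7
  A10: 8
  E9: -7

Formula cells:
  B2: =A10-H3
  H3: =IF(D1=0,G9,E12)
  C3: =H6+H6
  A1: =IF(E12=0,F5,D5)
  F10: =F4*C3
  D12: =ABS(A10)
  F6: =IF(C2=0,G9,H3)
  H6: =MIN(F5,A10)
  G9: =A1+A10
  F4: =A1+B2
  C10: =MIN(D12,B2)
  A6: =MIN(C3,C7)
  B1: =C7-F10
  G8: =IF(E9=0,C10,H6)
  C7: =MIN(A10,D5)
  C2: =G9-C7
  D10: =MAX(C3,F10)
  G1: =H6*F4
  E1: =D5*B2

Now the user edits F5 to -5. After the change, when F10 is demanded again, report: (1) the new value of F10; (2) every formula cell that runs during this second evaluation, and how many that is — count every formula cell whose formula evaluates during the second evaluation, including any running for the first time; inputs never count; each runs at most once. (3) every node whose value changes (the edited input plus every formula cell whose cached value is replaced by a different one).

Demanding F10 again yields -130.
3 formula cells run: C3, F10, H6.
The nodes whose values change: C3, F5, F10, H6.

First demand of the output computes:
  A1 = IF(E12=0: E12=-7 -> else branch D5) = -2
  H3 = IF(D1=0: D1=-7 -> else branch E12) = -7
  B2 = 8 - -7 = 15
  F4 = -2 + 15 = 13
  H6 = MIN(-1, 8) = -1
  C3 = -1 + -1 = -2
  F10 = 13 * -2 = -26

After the edit, cleaning proceeds:
  H6: a read changed (F5 -1->-5) — executes, giving -5.
  C3: a read changed (H6 -1->-5; H6 -1->-5) — executes, giving -10.
  F10: a read changed (C3 -2->-10) — executes, giving -130.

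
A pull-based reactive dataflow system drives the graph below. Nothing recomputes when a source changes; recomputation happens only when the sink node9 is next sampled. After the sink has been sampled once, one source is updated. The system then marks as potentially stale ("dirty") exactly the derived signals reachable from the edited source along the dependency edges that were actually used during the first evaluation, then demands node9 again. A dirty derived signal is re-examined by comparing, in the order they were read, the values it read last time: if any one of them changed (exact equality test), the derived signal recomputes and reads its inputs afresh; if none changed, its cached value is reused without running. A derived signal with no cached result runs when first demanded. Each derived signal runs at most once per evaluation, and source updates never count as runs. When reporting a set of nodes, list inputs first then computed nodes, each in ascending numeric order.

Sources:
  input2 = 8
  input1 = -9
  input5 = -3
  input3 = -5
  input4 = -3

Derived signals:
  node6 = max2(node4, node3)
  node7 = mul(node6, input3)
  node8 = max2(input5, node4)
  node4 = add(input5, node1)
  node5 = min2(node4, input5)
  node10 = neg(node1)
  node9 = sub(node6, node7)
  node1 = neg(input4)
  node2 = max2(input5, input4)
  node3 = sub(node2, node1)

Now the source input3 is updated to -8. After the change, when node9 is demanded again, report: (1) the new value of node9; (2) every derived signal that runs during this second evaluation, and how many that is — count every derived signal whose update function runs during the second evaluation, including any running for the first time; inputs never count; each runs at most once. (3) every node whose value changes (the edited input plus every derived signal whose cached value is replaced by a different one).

New value of node9: 0.
Derived signals that run: node7 — 1 in total.
Values that change: input3.
Key observation: the change is absorbed at node7 — it re-runs but produces the same value, and the output's value is unchanged.

First evaluation (everything demanded from the output):
  node1 = neg(-3) = 3
  node2 = max2(-3, -3) = -3
  node3 = sub(-3, 3) = -6
  node4 = add(-3, 3) = 0
  node6 = max2(0, -6) = 0
  node7 = mul(0, -5) = 0
  node9 = sub(0, 0) = 0

Propagation after the edit:
  node7: runs — input3 -5->-8; result 0 (same value as before).
  node9: checked — values it read are unchanged (node6 unchanged, node7 unchanged); reused cached 0 without running.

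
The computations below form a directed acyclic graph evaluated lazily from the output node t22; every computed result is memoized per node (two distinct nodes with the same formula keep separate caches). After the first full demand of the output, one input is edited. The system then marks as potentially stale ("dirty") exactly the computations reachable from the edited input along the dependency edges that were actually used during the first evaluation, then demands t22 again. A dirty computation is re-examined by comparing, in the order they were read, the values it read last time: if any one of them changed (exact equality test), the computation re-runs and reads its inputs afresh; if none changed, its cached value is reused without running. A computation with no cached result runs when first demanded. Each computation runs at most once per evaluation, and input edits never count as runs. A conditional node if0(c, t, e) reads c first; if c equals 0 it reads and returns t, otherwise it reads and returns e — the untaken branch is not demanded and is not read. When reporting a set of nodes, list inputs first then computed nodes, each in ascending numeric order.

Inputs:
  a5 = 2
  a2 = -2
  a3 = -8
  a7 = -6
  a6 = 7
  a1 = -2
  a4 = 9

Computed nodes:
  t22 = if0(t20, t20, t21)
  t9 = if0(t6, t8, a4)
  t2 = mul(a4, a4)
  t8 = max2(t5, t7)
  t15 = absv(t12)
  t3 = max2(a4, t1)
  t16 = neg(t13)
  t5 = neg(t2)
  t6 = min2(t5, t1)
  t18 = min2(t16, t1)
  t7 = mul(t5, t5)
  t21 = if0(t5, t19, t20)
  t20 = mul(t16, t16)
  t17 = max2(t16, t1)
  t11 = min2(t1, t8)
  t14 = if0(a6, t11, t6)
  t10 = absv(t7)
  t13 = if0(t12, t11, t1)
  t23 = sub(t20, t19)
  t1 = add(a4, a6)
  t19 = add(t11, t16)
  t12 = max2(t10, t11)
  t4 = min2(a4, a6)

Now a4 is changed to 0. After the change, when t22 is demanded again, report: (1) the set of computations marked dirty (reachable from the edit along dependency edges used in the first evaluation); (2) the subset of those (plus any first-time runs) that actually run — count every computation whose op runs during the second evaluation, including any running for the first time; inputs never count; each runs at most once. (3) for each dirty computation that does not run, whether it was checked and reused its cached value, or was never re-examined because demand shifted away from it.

First demand of the output computes:
  t1 = add(9, 7) = 16
  t2 = mul(9, 9) = 81
  t5 = neg(81) = -81
  t7 = mul(-81, -81) = 6561
  t8 = max2(-81, 6561) = 6561
  t10 = absv(6561) = 6561
  t11 = min2(16, 6561) = 16
  t12 = max2(6561, 16) = 6561
  t13 = if0(t12=6561 -> else branch t1) = 16
  t16 = neg(16) = -16
  t20 = mul(-16, -16) = 256
  t21 = if0(t5=-81 -> else branch t20) = 256
  t22 = if0(t20=256 -> else branch t21) = 256

After the edit, cleaning proceeds:
  t1: a read changed (a4 9->0) — executes, giving 7.
  t2: a read changed (a4 9->0; a4 9->0) — executes, giving 0.
  t5: a read changed (t2 81->0) — executes, giving 0.
  t7: a read changed (t5 -81->0; t5 -81->0) — executes, giving 0.
  t8: a read changed (t5 -81->0; t7 6561->0) — executes, giving 0.
  t10: a read changed (t7 6561->0) — executes, giving 0.
  t11: a read changed (t1 16->7; t8 6561->0) — executes, giving 0.
  t12: a read changed (t10 6561->0; t11 16->0) — executes, giving 0.
  t13: a read changed (t12 6561->0; t1 16->7) — executes, giving 0.
  t16: a read changed (t13 16->0) — executes, giving 0.
  t20: a read changed (t16 -16->0; t16 -16->0) — executes, giving 0.
  t21: stays stale; no demand reaches it after the flip.
  t22: a read changed (t20 256->0) — executes, giving 0.

Note the branch switch — demand abandons t21, which is never re-examined.

The edit dirties: t1, t2, t5, t7, t8, t10, t11, t12, t13, t16, t20, t21, t22.
12 computations run: t1, t2, t5, t7, t8, t10, t11, t12, t13, t16, t20, t22.
Unvisited dirty nodes (no longer demanded): t21.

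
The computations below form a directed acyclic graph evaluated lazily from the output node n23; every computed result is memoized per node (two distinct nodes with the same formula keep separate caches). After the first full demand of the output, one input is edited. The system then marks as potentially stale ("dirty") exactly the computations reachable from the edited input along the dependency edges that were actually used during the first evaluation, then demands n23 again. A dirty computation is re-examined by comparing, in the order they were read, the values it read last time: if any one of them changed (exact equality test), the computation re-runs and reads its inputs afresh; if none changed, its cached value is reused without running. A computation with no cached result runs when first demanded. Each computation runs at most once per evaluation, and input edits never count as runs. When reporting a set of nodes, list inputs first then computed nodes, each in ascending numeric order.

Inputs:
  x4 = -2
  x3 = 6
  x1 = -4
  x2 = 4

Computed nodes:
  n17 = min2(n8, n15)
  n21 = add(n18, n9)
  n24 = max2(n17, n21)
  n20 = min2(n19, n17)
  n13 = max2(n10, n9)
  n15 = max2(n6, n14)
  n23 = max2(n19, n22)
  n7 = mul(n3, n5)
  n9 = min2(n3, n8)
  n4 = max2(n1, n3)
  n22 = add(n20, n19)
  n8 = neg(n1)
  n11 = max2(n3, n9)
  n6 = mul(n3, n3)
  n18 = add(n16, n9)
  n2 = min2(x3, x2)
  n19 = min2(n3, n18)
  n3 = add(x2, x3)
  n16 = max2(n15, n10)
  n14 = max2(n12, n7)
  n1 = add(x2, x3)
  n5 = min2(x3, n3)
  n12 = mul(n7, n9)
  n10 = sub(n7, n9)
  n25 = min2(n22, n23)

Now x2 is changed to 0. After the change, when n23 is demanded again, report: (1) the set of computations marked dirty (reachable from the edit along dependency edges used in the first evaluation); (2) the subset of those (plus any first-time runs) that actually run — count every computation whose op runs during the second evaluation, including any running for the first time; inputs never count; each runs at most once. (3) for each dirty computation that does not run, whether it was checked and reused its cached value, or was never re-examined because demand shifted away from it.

The edit dirties: n1, n3, n5, n6, n7, n8, n9, n10, n12, n14, n15, n16, n17, n18, n19, n20, n22, n23.
18 computations run: n1, n3, n5, n6, n7, n8, n9, n10, n12, n14, n15, n16, n17, n18, n19, n20, n22, n23.
No dirty computation escaped a run.

First demand of the output computes:
  n1 = add(4, 6) = 10
  n3 = add(4, 6) = 10
  n5 = min2(6, 10) = 6
  n6 = mul(10, 10) = 100
  n7 = mul(10, 6) = 60
  n8 = neg(10) = -10
  n9 = min2(10, -10) = -10
  n10 = sub(60, -10) = 70
  n12 = mul(60, -10) = -600
  n14 = max2(-600, 60) = 60
  n15 = max2(100, 60) = 100
  n16 = max2(100, 70) = 100
  n17 = min2(-10, 100) = -10
  n18 = add(100, -10) = 90
  n19 = min2(10, 90) = 10
  n20 = min2(10, -10) = -10
  n22 = add(-10, 10) = 0
  n23 = max2(10, 0) = 10

After the edit, cleaning proceeds:
  n1: a read changed (x2 4->0) — executes, giving 6.
  n3: a read changed (x2 4->0) — executes, giving 6.
  n5: a read changed (n3 10->6) — executes, giving 6 — identical to its old value.
  n6: a read changed (n3 10->6; n3 10->6) — executes, giving 36.
  n7: a read changed (n3 10->6) — executes, giving 36.
  n8: a read changed (n1 10->6) — executes, giving -6.
  n9: a read changed (n3 10->6; n8 -10->-6) — executes, giving -6.
  n10: a read changed (n7 60->36; n9 -10->-6) — executes, giving 42.
  n12: a read changed (n7 60->36; n9 -10->-6) — executes, giving -216.
  n14: a read changed (n12 -600->-216; n7 60->36) — executes, giving 36.
  n15: a read changed (n6 100->36; n14 60->36) — executes, giving 36.
  n16: a read changed (n15 100->36; n10 70->42) — executes, giving 42.
  n17: a read changed (n8 -10->-6; n15 100->36) — executes, giving -6.
  n18: a read changed (n16 100->42; n9 -10->-6) — executes, giving 36.
  n19: a read changed (n3 10->6; n18 90->36) — executes, giving 6.
  n20: a read changed (n19 10->6; n17 -10->-6) — executes, giving -6.
  n22: a read changed (n20 -10->-6; n19 10->6) — executes, giving 0 — identical to its old value.
  n23: a read changed (n19 10->6) — executes, giving 6.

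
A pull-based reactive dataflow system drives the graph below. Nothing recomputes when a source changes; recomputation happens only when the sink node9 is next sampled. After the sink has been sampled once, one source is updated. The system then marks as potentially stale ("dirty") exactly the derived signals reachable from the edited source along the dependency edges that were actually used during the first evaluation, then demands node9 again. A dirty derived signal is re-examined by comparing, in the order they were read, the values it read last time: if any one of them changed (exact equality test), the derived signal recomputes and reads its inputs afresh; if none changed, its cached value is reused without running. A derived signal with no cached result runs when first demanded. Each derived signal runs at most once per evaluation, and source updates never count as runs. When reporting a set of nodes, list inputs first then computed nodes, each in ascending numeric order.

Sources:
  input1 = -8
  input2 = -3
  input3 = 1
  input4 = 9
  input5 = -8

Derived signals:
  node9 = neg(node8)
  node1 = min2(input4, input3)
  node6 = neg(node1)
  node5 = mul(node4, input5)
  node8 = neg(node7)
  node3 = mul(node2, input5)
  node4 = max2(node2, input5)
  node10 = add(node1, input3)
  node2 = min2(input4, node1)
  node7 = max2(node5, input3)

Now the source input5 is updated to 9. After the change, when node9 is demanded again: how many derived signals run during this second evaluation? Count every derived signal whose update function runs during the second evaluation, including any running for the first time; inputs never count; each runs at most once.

Derived signals that run: node4, node5, node7, node8, node9 — 5 in total.

First evaluation (everything demanded from the output):
  node1 = min2(9, 1) = 1
  node2 = min2(9, 1) = 1
  node4 = max2(1, -8) = 1
  node5 = mul(1, -8) = -8
  node7 = max2(-8, 1) = 1
  node8 = neg(1) = -1
  node9 = neg(-1) = 1

Propagation after the edit:
  node4: runs — input5 -8->9; result 9.
  node5: runs — node4 1->9; input5 -8->9; result 81.
  node7: runs — node5 -8->81; result 81.
  node8: runs — node7 1->81; result -81.
  node9: runs — node8 -1->-81; result 81.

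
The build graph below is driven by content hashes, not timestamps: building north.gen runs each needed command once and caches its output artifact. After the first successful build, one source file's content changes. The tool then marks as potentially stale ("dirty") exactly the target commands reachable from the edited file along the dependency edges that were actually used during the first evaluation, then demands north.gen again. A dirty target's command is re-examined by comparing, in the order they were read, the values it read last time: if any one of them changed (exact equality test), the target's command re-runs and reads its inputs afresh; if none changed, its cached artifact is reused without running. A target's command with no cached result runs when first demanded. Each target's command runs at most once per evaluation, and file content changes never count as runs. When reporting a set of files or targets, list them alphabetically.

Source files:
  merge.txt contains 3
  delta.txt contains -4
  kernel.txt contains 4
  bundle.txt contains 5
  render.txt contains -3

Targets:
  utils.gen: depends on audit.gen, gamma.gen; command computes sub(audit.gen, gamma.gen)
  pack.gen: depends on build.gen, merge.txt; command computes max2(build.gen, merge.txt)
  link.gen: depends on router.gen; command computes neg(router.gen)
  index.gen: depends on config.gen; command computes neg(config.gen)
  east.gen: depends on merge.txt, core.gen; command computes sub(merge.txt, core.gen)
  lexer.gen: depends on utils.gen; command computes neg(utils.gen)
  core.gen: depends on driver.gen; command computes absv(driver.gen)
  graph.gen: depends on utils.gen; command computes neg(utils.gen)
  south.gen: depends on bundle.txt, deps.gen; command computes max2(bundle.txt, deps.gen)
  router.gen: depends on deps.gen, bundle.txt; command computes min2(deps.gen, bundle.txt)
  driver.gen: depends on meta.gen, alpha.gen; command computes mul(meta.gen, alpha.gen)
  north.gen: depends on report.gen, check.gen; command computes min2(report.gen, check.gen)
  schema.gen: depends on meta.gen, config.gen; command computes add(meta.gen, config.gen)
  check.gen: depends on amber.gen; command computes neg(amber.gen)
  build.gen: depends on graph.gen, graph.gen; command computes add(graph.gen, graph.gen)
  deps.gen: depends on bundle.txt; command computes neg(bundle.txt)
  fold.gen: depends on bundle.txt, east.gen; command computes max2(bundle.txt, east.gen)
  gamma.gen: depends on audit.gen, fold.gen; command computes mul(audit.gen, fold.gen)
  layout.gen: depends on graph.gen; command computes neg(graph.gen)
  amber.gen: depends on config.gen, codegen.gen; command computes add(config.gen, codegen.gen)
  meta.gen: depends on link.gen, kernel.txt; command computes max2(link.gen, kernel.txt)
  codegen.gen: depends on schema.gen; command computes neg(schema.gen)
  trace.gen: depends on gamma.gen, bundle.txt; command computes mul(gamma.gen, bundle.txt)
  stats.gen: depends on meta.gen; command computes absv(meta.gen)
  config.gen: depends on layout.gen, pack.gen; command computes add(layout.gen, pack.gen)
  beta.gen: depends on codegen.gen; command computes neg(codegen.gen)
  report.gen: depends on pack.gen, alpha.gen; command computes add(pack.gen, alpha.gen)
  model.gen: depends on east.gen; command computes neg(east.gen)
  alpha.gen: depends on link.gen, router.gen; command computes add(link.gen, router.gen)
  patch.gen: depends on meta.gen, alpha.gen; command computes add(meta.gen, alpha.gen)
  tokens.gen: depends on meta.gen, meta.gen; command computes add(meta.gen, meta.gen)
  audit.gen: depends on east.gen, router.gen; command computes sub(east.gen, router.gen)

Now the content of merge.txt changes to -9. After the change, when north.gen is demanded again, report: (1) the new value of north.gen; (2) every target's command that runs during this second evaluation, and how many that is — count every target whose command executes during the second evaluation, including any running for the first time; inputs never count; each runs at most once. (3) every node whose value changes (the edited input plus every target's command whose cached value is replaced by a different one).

north.gen now evaluates to -9.
Run set: amber.gen, audit.gen, build.gen, codegen.gen, config.gen, east.gen, fold.gen, gamma.gen, graph.gen, layout.gen, north.gen, pack.gen, report.gen, schema.gen, utils.gen (15 run).
Changed values: audit.gen, build.gen, codegen.gen, config.gen, east.gen, gamma.gen, graph.gen, layout.gen, merge.txt, north.gen, pack.gen, report.gen, schema.gen, utils.gen.
The important point: at check.gen every value read last time is unchanged, so the dirty flag clears without a run.

Initial pass — values computed on the first demand:
  deps.gen = neg(5) = -5
  router.gen = min2(-5, 5) = -5
  link.gen = neg(-5) = 5
  alpha.gen = add(5, -5) = 0
  meta.gen = max2(5, 4) = 5
  driver.gen = mul(5, 0) = 0
  core.gen = absv(0) = 0
  east.gen = sub(3, 0) = 3
  audit.gen = sub(3, -5) = 8
  fold.gen = max2(5, 3) = 5
  gamma.gen = mul(8, 5) = 40
  utils.gen = sub(8, 40) = -32
  graph.gen = neg(-32) = 32
  build.gen = add(32, 32) = 64
  layout.gen = neg(32) = -32
  pack.gen = max2(64, 3) = 64
  config.gen = add(-32, 64) = 32
  report.gen = add(64, 0) = 64
  schema.gen = add(5, 32) = 37
  codegen.gen = neg(37) = -37
  amber.gen = add(32, -37) = -5
  check.gen = neg(-5) = 5
  north.gen = min2(64, 5) = 5

Second demand — change propagation:
  east.gen: re-runs because merge.txt 3->-9; new result -9.
  audit.gen: re-runs because east.gen 3->-9; new result -4.
  fold.gen: re-runs because east.gen 3->-9; new result 5 (unchanged).
  gamma.gen: re-runs because audit.gen 8->-4; new result -20.
  utils.gen: re-runs because audit.gen 8->-4; gamma.gen 40->-20; new result 16.
  graph.gen: re-runs because utils.gen -32->16; new result -16.
  build.gen: re-runs because graph.gen 32->-16; graph.gen 32->-16; new result -32.
  layout.gen: re-runs because graph.gen 32->-16; new result 16.
  pack.gen: re-runs because build.gen 64->-32; merge.txt 3->-9; new result -9.
  config.gen: re-runs because layout.gen -32->16; pack.gen 64->-9; new result 7.
  report.gen: re-runs because pack.gen 64->-9; new result -9.
  schema.gen: re-runs because config.gen 32->7; new result 12.
  codegen.gen: re-runs because schema.gen 37->12; new result -12.
  amber.gen: re-runs because config.gen 32->7; codegen.gen -37->-12; new result -5 (unchanged).
  check.gen: re-examined; everything it read last time is the same (amber.gen unchanged) — cache 5 kept, no run.
  north.gen: re-runs because report.gen 64->-9; new result -9.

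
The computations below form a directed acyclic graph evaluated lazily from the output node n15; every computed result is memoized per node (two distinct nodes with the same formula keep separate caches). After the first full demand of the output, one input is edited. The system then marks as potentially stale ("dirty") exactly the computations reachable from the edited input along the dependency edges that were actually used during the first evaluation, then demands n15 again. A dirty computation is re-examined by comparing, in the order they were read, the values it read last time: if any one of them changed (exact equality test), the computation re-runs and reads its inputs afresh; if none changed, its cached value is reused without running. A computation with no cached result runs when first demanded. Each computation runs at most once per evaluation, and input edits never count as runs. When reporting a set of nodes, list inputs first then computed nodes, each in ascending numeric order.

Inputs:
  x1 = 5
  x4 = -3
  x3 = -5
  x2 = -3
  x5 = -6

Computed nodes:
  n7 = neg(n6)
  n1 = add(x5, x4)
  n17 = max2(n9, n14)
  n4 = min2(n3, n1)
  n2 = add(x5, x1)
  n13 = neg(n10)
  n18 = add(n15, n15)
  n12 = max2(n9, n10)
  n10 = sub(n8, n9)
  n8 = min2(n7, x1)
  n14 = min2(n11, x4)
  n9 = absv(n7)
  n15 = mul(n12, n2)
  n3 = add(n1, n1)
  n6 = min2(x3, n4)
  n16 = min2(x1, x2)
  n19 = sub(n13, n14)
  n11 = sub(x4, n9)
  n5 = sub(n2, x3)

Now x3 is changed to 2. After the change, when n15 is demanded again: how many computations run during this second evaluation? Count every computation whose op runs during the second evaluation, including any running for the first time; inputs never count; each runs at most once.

First demand of the output computes:
  n1 = add(-6, -3) = -9
  n2 = add(-6, 5) = -1
  n3 = add(-9, -9) = -18
  n4 = min2(-18, -9) = -18
  n6 = min2(-5, -18) = -18
  n7 = neg(-18) = 18
  n8 = min2(18, 5) = 5
  n9 = absv(18) = 18
  n10 = sub(5, 18) = -13
  n12 = max2(18, -13) = 18
  n15 = mul(18, -1) = -18

After the edit, cleaning proceeds:
  n6: a read changed (x3 -5->2) — executes, giving -18 — identical to its old value.
  n7: dirty, but its reads are unchanged (n6 unchanged); cached 18 stands.
  n8: dirty, but its reads are unchanged (n7 unchanged, x1 unchanged); cached 5 stands.
  n9: dirty, but its reads are unchanged (n7 unchanged); cached 18 stands.
  n10: dirty, but its reads are unchanged (n8 unchanged, n9 unchanged); cached -13 stands.
  n12: dirty, but its reads are unchanged (n9 unchanged, n10 unchanged); cached 18 stands.
  n15: dirty, but its reads are unchanged (n12 unchanged, n2 unchanged); cached -18 stands.

Note the absorption at n6: it re-runs yet its value is the same, leaving the output's value untouched.

1 computations run: n6.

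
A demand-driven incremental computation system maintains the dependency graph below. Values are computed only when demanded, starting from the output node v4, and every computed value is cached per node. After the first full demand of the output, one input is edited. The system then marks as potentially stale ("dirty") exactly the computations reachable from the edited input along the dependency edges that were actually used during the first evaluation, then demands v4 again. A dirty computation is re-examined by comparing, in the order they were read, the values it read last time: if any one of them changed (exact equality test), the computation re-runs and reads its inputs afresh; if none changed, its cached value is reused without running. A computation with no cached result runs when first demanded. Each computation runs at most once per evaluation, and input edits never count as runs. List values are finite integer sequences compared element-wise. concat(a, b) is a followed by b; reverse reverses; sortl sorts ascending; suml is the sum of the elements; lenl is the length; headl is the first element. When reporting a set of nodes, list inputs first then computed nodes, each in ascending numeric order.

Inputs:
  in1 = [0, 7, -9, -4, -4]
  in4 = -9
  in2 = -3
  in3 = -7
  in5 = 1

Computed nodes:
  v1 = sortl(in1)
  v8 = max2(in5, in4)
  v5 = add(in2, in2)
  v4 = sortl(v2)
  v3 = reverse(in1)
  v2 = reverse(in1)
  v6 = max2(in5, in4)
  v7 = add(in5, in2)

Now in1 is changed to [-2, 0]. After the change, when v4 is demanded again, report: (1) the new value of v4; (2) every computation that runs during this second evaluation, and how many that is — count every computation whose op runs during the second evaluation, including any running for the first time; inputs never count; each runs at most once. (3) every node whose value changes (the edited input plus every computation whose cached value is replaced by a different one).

New value of v4: [-2, 0].
Computations that run: v2, v4 — 2 in total.
Values that change: in1, v2, v4.

First evaluation (everything demanded from the output):
  v2 = reverse([0, 7, -9, -4, -4]) = [-4, -4, -9, 7, 0]
  v4 = sortl([-4, -4, -9, 7, 0]) = [-9, -4, -4, 0, 7]

Propagation after the edit:
  v2: runs — in1 [0, 7, -9, -4, -4]->[-2, 0]; result [0, -2].
  v4: runs — v2 [-4, -4, -9, 7, 0]->[0, -2]; result [-2, 0].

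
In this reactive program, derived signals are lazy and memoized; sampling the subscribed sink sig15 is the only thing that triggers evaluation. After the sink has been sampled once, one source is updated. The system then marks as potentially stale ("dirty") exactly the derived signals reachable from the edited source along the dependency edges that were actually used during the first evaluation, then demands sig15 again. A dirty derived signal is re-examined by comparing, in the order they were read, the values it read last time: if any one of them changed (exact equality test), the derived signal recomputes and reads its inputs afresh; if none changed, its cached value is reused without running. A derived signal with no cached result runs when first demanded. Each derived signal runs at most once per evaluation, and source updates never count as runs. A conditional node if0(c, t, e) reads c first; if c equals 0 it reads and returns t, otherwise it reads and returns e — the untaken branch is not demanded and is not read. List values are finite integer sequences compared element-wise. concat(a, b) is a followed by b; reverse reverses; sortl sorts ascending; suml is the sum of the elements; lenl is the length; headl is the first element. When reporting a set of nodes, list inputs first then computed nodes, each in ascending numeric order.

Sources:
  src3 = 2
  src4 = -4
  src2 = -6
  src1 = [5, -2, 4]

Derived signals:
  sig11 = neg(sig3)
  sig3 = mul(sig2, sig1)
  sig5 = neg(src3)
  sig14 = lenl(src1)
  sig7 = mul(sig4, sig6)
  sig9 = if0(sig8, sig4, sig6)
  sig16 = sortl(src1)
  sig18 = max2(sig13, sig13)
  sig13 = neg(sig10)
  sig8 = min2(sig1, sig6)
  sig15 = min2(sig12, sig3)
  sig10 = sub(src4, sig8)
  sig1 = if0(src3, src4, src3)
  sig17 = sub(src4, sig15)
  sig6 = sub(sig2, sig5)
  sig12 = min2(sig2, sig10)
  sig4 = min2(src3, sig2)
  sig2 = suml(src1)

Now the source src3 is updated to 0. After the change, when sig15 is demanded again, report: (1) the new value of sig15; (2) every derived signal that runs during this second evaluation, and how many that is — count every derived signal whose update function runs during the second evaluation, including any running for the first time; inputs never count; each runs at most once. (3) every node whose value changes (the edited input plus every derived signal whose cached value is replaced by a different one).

Demanding sig15 again yields -28.
8 derived signals run: sig1, sig3, sig5, sig6, sig8, sig10, sig12, sig15.
The nodes whose values change: src3, sig1, sig3, sig5, sig6, sig8, sig10, sig12, sig15.

First demand of the output computes:
  sig1 = if0(src3=2 -> else branch src3) = 2
  sig2 = suml([5, -2, 4]) = 7
  sig3 = mul(7, 2) = 14
  sig5 = neg(2) = -2
  sig6 = sub(7, -2) = 9
  sig8 = min2(2, 9) = 2
  sig10 = sub(-4, 2) = -6
  sig12 = min2(7, -6) = -6
  sig15 = min2(-6, 14) = -6

After the edit, cleaning proceeds:
  sig1: a read changed (src3 2->0; src3 2->0) — executes, giving -4.
  sig3: a read changed (sig1 2->-4) — executes, giving -28.
  sig5: a read changed (src3 2->0) — executes, giving 0.
  sig6: a read changed (sig5 -2->0) — executes, giving 7.
  sig8: a read changed (sig1 2->-4; sig6 9->7) — executes, giving -4.
  sig10: a read changed (sig8 2->-4) — executes, giving 0.
  sig12: a read changed (sig10 -6->0) — executes, giving 0.
  sig15: a read changed (sig12 -6->0; sig3 14->-28) — executes, giving -28.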